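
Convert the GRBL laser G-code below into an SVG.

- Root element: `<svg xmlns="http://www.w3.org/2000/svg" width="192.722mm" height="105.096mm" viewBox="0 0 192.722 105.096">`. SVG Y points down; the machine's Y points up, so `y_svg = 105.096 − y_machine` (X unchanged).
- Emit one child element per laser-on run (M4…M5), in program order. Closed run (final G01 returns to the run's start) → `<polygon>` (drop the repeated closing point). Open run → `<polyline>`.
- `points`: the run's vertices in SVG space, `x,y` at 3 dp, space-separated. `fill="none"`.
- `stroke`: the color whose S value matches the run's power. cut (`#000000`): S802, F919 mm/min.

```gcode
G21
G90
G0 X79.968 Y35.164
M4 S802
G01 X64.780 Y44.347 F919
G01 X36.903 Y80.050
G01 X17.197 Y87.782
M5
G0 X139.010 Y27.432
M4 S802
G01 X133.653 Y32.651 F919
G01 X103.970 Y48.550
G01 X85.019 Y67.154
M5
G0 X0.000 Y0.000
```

Each laser-on run becomes one SVG element. Flip Y back into SVG space with y_svg = 105.096 − y_machine. Every run uses S802, so all elements get stroke `#000000` (cut).

Run 1: The run is open, so emit a `<polyline>` with points (Y-flipped): 79.968,69.932 64.780,60.749 36.903,25.046 17.197,17.314.

Run 2: The run is open, so emit a `<polyline>` with points (Y-flipped): 139.010,77.664 133.653,72.445 103.970,56.546 85.019,37.942.

<svg xmlns="http://www.w3.org/2000/svg" width="192.722mm" height="105.096mm" viewBox="0 0 192.722 105.096">
  <polyline points="79.968,69.932 64.780,60.749 36.903,25.046 17.197,17.314" fill="none" stroke="#000000"/>
  <polyline points="139.010,77.664 133.653,72.445 103.970,56.546 85.019,37.942" fill="none" stroke="#000000"/>
</svg>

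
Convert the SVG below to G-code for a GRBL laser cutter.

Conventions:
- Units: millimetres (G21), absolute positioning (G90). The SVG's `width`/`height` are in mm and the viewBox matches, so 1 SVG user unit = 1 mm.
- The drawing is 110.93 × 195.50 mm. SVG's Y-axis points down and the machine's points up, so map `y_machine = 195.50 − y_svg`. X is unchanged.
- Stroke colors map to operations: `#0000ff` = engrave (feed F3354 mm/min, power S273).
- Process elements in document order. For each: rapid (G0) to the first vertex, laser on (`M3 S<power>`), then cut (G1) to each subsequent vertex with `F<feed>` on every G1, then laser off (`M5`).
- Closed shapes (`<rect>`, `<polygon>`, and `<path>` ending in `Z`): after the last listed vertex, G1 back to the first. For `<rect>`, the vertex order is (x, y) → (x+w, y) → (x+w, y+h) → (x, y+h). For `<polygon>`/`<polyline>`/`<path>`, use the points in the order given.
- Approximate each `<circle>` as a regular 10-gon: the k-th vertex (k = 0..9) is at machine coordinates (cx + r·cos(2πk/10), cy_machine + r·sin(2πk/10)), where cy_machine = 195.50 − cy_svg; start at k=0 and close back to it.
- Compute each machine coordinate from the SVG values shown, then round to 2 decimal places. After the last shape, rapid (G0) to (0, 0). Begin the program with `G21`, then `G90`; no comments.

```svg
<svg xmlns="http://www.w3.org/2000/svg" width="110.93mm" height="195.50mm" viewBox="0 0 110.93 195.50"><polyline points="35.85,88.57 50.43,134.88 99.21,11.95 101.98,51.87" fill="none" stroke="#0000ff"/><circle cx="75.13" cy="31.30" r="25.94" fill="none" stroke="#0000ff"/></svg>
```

G21
G90
G0 X35.85 Y106.93
M3 S273
G1 X50.43 Y60.62 F3354
G1 X99.21 Y183.55 F3354
G1 X101.98 Y143.63 F3354
M5
G0 X101.07 Y164.20
M3 S273
G1 X96.12 Y179.45 F3354
G1 X83.15 Y188.87 F3354
G1 X67.11 Y188.87 F3354
G1 X54.14 Y179.45 F3354
G1 X49.19 Y164.20 F3354
G1 X54.14 Y148.95 F3354
G1 X67.11 Y139.53 F3354
G1 X83.15 Y139.53 F3354
G1 X96.12 Y148.95 F3354
G1 X101.07 Y164.20 F3354
M5
G0 X0.00 Y0.00

Since the viewBox matches the mm dimensions, user units are millimetres directly. The only transform is the Y-flip y_m = 195.50 − y_svg.

Shape 1 is a open polyline drawn with `<polyline>`. Its stroke #0000ff means engrave at S273, F3354. After flipping Y the toolpath is (35.85,106.93) → (50.43,60.62) → (99.21,183.55) → (101.98,143.63).

Shape 2 is a circle drawn with `<circle>`. Its stroke #0000ff means engrave at S273, F3354. After flipping Y the toolpath is (101.07,164.20) → (96.12,179.45) → (83.15,188.87) → (67.11,188.87) → (54.14,179.45) → (49.19,164.20) → (54.14,148.95) → (67.11,139.53) → (83.15,139.53) → (96.12,148.95) → (101.07,164.20), returning to the start.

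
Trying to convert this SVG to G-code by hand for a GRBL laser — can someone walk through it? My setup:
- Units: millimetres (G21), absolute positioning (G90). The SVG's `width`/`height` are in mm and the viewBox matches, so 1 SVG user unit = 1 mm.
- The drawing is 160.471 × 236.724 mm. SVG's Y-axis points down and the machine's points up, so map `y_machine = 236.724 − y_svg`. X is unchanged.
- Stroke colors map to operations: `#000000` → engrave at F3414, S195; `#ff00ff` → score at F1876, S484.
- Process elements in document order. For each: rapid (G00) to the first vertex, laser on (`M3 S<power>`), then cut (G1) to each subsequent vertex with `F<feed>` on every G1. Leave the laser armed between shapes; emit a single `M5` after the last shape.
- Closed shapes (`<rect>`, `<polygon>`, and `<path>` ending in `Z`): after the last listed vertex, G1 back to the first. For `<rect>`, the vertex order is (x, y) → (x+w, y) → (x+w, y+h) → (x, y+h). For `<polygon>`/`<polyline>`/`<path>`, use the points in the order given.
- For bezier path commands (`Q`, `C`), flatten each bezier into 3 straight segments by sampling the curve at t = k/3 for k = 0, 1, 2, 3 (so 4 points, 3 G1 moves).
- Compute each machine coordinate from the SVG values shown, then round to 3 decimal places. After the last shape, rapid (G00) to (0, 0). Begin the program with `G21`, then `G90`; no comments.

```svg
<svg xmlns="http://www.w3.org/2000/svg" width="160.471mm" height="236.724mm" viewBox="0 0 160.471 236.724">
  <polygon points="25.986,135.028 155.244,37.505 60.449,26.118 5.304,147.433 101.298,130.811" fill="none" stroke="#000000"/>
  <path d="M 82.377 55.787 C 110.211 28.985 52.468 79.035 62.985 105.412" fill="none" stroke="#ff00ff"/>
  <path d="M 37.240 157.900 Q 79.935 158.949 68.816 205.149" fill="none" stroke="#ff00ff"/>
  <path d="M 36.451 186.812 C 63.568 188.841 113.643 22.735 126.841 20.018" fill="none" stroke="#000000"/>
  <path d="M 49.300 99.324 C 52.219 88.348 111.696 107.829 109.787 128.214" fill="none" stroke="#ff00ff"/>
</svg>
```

G21
G90
G00 X25.986 Y101.696
M3 S195
G1 X155.244 Y199.219 F3414
G1 X60.449 Y210.606 F3414
G1 X5.304 Y89.291 F3414
G1 X101.298 Y105.913 F3414
G1 X25.986 Y101.696 F3414
G00 X82.377 Y180.937
M3 S484
G1 X87.383 Y185.845 F1876
G1 X69.524 Y161.857 F1876
G1 X62.985 Y131.312 F1876
G00 X37.240 Y78.824
M3 S484
G1 X59.724 Y73.108 F1876
G1 X70.249 Y57.358 F1876
G1 X68.816 Y31.575 F1876
G00 X36.451 Y49.912
M3 S195
G1 X69.005 Y91.649 F3414
G1 X103.567 Y171.805 F3414
G1 X126.841 Y216.706 F3414
G00 X49.300 Y137.400
M3 S484
G1 X66.703 Y139.318 F1876
G1 X95.602 Y127.499 F1876
G1 X109.787 Y108.510 F1876
M5
G00 X0.000 Y0.000

1 u = 1 mm; y_m = 236.724 − y.

[1] `<polygon>` closed polygon, #000000→engrave S195 F3414: (25.986,101.696) → (155.244,199.219) → (60.449,210.606) → (5.304,89.291) → (101.298,105.913) → (25.986,101.696) (closed)

[2] `<path>` cubic bezier, #ff00ff→score S484 F1876: (82.377,180.937) → (87.383,185.845) → (69.524,161.857) → (62.985,131.312)

[3] `<path>` quadratic bezier, #ff00ff→score S484 F1876: (37.240,78.824) → (59.724,73.108) → (70.249,57.358) → (68.816,31.575)

[4] `<path>` cubic bezier, #000000→engrave S195 F3414: (36.451,49.912) → (69.005,91.649) → (103.567,171.805) → (126.841,216.706)

[5] `<path>` cubic bezier, #ff00ff→score S484 F1876: (49.300,137.400) → (66.703,139.318) → (95.602,127.499) → (109.787,108.510)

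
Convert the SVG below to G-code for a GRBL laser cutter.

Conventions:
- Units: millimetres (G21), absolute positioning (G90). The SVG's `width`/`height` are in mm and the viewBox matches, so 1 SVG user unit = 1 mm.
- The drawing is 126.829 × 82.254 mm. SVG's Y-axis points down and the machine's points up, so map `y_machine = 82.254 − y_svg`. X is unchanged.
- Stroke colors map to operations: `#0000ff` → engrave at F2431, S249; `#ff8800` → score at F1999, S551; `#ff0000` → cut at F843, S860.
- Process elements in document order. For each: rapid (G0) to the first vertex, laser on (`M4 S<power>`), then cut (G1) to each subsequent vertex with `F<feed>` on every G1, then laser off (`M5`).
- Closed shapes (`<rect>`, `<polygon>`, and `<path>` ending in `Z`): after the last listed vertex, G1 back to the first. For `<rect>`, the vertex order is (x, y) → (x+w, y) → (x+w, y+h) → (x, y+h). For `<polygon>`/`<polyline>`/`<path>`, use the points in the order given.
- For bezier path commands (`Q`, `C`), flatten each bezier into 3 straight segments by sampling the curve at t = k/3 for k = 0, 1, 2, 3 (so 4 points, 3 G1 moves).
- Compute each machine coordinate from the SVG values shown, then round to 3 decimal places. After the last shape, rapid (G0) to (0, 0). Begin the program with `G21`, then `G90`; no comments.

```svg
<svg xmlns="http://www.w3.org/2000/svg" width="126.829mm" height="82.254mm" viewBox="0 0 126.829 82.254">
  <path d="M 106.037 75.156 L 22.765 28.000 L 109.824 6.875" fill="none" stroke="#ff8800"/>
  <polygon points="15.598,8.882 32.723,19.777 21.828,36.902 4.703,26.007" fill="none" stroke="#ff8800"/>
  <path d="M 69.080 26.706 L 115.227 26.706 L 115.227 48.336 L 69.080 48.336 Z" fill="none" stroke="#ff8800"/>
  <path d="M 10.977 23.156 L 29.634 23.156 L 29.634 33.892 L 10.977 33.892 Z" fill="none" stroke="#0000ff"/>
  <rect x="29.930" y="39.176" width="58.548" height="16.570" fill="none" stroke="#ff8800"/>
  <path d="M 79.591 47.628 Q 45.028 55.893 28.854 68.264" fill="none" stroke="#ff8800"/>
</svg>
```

1 u = 1 mm; y_m = 82.254 − y.

[1] `<path>` open polyline, #ff8800→score S551 F1999: (106.037,7.098) → (22.765,54.254) → (109.824,75.379)

[2] `<polygon>` regular polygon, #ff8800→score S551 F1999: (15.598,73.372) → (32.723,62.477) → (21.828,45.352) → (4.703,56.247) → (15.598,73.372) (closed)

[3] `<path>` rectangle, #ff8800→score S551 F1999: (69.080,55.548) → (115.227,55.548) → (115.227,33.918) → (69.080,33.918) → (69.080,55.548) (closed)

[4] `<path>` rectangle, #0000ff→engrave S249 F2431: (10.977,59.098) → (29.634,59.098) → (29.634,48.362) → (10.977,48.362) → (10.977,59.098) (closed)

[5] `<rect>` rectangle, #ff8800→score S551 F1999: (29.930,43.078) → (88.478,43.078) → (88.478,26.508) → (29.930,26.508) → (29.930,43.078) (closed)

[6] `<path>` quadratic bezier, #ff8800→score S551 F1999: (79.591,34.626) → (58.592,28.660) → (41.680,21.781) → (28.854,13.990)

G21
G90
G0 X106.037 Y7.098
M4 S551
G1 X22.765 Y54.254 F1999
G1 X109.824 Y75.379 F1999
M5
G0 X15.598 Y73.372
M4 S551
G1 X32.723 Y62.477 F1999
G1 X21.828 Y45.352 F1999
G1 X4.703 Y56.247 F1999
G1 X15.598 Y73.372 F1999
M5
G0 X69.080 Y55.548
M4 S551
G1 X115.227 Y55.548 F1999
G1 X115.227 Y33.918 F1999
G1 X69.080 Y33.918 F1999
G1 X69.080 Y55.548 F1999
M5
G0 X10.977 Y59.098
M4 S249
G1 X29.634 Y59.098 F2431
G1 X29.634 Y48.362 F2431
G1 X10.977 Y48.362 F2431
G1 X10.977 Y59.098 F2431
M5
G0 X29.930 Y43.078
M4 S551
G1 X88.478 Y43.078 F1999
G1 X88.478 Y26.508 F1999
G1 X29.930 Y26.508 F1999
G1 X29.930 Y43.078 F1999
M5
G0 X79.591 Y34.626
M4 S551
G1 X58.592 Y28.660 F1999
G1 X41.680 Y21.781 F1999
G1 X28.854 Y13.990 F1999
M5
G0 X0.000 Y0.000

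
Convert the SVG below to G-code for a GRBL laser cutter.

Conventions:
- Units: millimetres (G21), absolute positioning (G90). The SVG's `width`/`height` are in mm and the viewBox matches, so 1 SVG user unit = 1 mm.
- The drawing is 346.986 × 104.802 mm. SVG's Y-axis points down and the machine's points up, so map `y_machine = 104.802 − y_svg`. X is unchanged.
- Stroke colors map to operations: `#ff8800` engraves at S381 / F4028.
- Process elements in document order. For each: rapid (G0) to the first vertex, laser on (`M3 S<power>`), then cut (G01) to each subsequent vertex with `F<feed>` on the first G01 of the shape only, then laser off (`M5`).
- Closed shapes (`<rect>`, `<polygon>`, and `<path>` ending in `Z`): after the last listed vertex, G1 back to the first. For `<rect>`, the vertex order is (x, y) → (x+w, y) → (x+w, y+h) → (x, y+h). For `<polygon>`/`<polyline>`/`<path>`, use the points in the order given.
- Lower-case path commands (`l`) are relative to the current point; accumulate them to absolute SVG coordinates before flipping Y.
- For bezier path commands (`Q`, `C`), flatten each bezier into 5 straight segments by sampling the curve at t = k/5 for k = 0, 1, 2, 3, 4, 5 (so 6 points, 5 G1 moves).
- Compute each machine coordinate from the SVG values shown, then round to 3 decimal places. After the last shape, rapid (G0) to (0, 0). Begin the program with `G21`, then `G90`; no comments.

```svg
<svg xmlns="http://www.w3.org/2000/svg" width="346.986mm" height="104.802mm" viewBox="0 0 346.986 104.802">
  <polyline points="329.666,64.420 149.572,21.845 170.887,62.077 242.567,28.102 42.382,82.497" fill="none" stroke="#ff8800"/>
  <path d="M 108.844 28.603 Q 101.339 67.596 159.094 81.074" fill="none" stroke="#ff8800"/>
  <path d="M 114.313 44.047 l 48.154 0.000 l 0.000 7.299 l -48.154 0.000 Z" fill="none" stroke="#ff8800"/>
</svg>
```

viewBox `0 0 346.986 104.802` with mm width/height → 1 unit = 1 mm. Flip: y_m = 104.802 − y_svg.

**Shape 1** — `<polyline>` open polyline, stroke `#ff8800` → engrave (S381, F4028). Machine vertices: (329.666,40.382) → (149.572,82.957) → (170.887,42.725) → (242.567,76.700) → (42.382,22.305). Open path.

**Shape 2** — `<path>` quadratic bezier, stroke `#ff8800` → engrave (S381, F4028). Control points (SVG): P0=(108.844,28.603), P1=(101.339,67.596), P2=(159.094,81.074); sampled at t=k/5. Machine vertices: (108.844,76.199) → (108.452,61.622) → (113.282,49.087) → (123.332,38.593) → (138.602,30.140) → (159.094,23.728). Open path.

**Shape 3** — `<path>` rectangle, stroke `#ff8800` → engrave (S381, F4028). Machine vertices: (114.313,60.755) → (162.467,60.755) → (162.467,53.456) → (114.313,53.456) → (114.313,60.755). Closed: final G1 returns to the first vertex.

G21
G90
G0 X329.666 Y40.382
M3 S381
G01 X149.572 Y82.957 F4028
G01 X170.887 Y42.725
G01 X242.567 Y76.700
G01 X42.382 Y22.305
M5
G0 X108.844 Y76.199
M3 S381
G01 X108.452 Y61.622 F4028
G01 X113.282 Y49.087
G01 X123.332 Y38.593
G01 X138.602 Y30.140
G01 X159.094 Y23.728
M5
G0 X114.313 Y60.755
M3 S381
G01 X162.467 Y60.755 F4028
G01 X162.467 Y53.456
G01 X114.313 Y53.456
G01 X114.313 Y60.755
M5
G0 X0.000 Y0.000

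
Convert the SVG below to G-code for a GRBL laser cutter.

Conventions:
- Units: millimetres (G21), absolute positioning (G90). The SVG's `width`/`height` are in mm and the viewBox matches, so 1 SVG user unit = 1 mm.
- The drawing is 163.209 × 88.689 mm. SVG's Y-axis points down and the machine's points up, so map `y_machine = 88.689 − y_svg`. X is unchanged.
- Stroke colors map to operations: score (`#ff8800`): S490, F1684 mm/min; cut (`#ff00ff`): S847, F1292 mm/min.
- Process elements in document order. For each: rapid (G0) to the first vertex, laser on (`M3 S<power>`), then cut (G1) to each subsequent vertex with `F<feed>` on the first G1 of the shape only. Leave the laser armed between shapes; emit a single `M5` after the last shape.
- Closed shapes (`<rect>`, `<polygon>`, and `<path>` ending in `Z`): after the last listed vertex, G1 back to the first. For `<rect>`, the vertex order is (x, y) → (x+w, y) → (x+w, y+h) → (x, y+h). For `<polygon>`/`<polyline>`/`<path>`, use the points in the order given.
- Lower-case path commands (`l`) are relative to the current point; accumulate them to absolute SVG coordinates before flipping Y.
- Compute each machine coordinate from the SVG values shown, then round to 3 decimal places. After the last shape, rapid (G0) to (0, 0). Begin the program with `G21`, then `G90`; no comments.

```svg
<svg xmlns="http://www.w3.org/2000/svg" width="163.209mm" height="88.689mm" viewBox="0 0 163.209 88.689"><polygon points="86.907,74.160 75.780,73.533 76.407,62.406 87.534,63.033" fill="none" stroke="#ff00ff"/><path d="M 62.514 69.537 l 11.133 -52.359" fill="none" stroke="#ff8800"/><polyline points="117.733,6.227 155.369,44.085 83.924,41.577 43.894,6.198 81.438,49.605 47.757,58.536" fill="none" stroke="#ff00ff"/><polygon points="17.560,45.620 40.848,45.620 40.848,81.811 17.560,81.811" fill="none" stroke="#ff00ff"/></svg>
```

G21
G90
G0 X86.907 Y14.529
M3 S847
G1 X75.780 Y15.156 F1292
G1 X76.407 Y26.283
G1 X87.534 Y25.656
G1 X86.907 Y14.529
G0 X62.514 Y19.152
M3 S490
G1 X73.647 Y71.511 F1684
G0 X117.733 Y82.462
M3 S847
G1 X155.369 Y44.604 F1292
G1 X83.924 Y47.112
G1 X43.894 Y82.491
G1 X81.438 Y39.084
G1 X47.757 Y30.153
G0 X17.560 Y43.069
M3 S847
G1 X40.848 Y43.069 F1292
G1 X40.848 Y6.878
G1 X17.560 Y6.878
G1 X17.560 Y43.069
M5
G0 X0.000 Y0.000

viewBox `0 0 163.209 88.689` with mm width/height → 1 unit = 1 mm. Flip: y_m = 88.689 − y_svg.

**Shape 1** — `<polygon>` regular polygon, stroke `#ff00ff` → cut (S847, F1292). Machine vertices: (86.907,14.529) → (75.780,15.156) → (76.407,26.283) → (87.534,25.656) → (86.907,14.529). Closed: final G1 returns to the first vertex.

**Shape 2** — `<path>` line segment, stroke `#ff8800` → score (S490, F1684). Machine vertices: (62.514,19.152) → (73.647,71.511). Open path.

**Shape 3** — `<polyline>` open polyline, stroke `#ff00ff` → cut (S847, F1292). Machine vertices: (117.733,82.462) → (155.369,44.604) → (83.924,47.112) → (43.894,82.491) → (81.438,39.084) → (47.757,30.153). Open path.

**Shape 4** — `<polygon>` rectangle, stroke `#ff00ff` → cut (S847, F1292). Machine vertices: (17.560,43.069) → (40.848,43.069) → (40.848,6.878) → (17.560,6.878) → (17.560,43.069). Closed: final G1 returns to the first vertex.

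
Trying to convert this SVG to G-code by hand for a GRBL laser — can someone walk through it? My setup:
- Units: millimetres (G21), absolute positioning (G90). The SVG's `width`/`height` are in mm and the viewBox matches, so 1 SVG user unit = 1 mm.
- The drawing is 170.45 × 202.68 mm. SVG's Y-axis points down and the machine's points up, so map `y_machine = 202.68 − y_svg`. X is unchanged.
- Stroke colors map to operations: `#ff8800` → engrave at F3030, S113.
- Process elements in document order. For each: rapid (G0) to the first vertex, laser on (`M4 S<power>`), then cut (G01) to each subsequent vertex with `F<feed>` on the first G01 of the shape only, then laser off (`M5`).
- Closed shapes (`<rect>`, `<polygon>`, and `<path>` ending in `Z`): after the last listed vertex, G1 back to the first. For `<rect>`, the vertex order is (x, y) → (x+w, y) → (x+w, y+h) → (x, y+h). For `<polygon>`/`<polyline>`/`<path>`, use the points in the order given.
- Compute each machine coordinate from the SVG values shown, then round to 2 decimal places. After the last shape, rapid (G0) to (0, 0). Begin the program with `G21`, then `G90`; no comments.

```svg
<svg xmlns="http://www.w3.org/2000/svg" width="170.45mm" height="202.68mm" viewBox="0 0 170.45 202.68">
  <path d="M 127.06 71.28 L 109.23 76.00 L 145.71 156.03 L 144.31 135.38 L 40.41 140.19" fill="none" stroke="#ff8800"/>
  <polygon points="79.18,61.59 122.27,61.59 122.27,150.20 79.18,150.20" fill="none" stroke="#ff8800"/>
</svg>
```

G21
G90
G0 X127.06 Y131.40
M4 S113
G01 X109.23 Y126.68 F3030
G01 X145.71 Y46.65
G01 X144.31 Y67.30
G01 X40.41 Y62.49
M5
G0 X79.18 Y141.09
M4 S113
G01 X122.27 Y141.09 F3030
G01 X122.27 Y52.48
G01 X79.18 Y52.48
G01 X79.18 Y141.09
M5
G0 X0.00 Y0.00

viewBox `0 0 170.45 202.68` with mm width/height → 1 unit = 1 mm. Flip: y_m = 202.68 − y_svg.

**Shape 1** — `<path>` open polyline, stroke `#ff8800` → engrave (S113, F3030). Machine vertices: (127.06,131.40) → (109.23,126.68) → (145.71,46.65) → (144.31,67.30) → (40.41,62.49). Open path.

**Shape 2** — `<polygon>` rectangle, stroke `#ff8800` → engrave (S113, F3030). Machine vertices: (79.18,141.09) → (122.27,141.09) → (122.27,52.48) → (79.18,52.48) → (79.18,141.09). Closed: final G1 returns to the first vertex.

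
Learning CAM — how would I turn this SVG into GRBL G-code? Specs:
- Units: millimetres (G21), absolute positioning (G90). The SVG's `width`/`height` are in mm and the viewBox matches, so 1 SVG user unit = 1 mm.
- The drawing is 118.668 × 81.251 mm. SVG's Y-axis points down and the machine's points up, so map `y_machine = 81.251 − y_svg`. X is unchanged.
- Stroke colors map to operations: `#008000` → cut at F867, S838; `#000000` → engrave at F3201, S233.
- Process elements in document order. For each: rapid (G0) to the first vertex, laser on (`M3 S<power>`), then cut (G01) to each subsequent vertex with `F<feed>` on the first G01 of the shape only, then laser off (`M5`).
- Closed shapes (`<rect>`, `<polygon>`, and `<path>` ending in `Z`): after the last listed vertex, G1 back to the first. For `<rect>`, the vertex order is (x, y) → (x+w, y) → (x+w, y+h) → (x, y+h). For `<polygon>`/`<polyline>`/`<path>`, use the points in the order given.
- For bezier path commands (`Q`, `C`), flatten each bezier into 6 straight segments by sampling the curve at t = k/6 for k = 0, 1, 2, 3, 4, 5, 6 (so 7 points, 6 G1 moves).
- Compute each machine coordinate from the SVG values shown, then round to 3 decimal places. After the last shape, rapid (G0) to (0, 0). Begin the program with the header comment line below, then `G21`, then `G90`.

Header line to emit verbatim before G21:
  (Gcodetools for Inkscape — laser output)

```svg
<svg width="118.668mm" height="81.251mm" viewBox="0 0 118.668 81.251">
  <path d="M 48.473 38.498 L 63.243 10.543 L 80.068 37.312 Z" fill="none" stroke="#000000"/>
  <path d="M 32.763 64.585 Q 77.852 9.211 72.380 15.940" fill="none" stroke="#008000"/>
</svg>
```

(Gcodetools for Inkscape — laser output)
G21
G90
G0 X48.473 Y42.753
M3 S233
G01 X63.243 Y70.708 F3201
G01 X80.068 Y43.939
G01 X48.473 Y42.753
M5
G0 X32.763 Y16.666
M3 S838
G01 X46.388 Y33.399 F867
G01 X57.204 Y46.682
G01 X65.212 Y56.514
G01 X70.410 Y62.897
G01 X72.800 Y65.829
G01 X72.380 Y65.311
M5
G0 X0.000 Y0.000

viewBox `0 0 118.668 81.251` with mm width/height → 1 unit = 1 mm. Flip: y_m = 81.251 − y_svg.

**Shape 1** — `<path>` regular polygon, stroke `#000000` → engrave (S233, F3201). Machine vertices: (48.473,42.753) → (63.243,70.708) → (80.068,43.939) → (48.473,42.753). Closed: final G1 returns to the first vertex.

**Shape 2** — `<path>` quadratic bezier, stroke `#008000` → cut (S838, F867). Control points (SVG): P0=(32.763,64.585), P1=(77.852,9.211), P2=(72.380,15.940); sampled at t=k/6. Machine vertices: (32.763,16.666) → (46.388,33.399) → (57.204,46.682) → (65.212,56.514) → (70.410,62.897) → (72.800,65.829) → (72.380,65.311). Open path.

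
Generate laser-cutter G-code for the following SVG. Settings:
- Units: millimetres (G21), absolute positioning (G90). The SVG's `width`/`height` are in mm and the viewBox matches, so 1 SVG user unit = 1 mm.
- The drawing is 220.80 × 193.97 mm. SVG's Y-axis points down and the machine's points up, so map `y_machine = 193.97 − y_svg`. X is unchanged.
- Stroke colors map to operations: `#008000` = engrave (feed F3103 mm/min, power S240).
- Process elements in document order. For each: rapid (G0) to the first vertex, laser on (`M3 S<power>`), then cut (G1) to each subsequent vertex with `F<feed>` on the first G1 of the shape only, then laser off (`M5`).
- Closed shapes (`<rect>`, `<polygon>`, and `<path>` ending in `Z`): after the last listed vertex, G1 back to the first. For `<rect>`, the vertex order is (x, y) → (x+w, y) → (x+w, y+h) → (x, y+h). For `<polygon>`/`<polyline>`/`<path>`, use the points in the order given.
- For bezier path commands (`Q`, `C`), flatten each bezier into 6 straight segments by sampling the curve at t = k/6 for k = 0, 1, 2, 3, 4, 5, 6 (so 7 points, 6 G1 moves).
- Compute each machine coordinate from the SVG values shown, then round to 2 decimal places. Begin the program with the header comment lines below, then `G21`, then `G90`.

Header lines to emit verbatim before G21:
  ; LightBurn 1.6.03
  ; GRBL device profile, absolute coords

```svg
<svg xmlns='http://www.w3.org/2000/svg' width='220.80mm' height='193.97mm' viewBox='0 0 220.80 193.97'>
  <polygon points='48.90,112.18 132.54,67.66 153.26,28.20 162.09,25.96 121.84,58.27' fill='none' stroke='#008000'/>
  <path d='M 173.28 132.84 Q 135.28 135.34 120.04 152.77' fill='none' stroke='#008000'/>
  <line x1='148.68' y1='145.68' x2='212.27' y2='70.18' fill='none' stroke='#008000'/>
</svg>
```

Since the viewBox matches the mm dimensions, user units are millimetres directly. The only transform is the Y-flip y_m = 193.97 − y_svg.

Shape 1 is a closed polygon drawn with `<polygon>`. Its stroke #008000 means engrave at S240, F3103. After flipping Y the toolpath is (48.90,81.79) → (132.54,126.31) → (153.26,165.77) → (162.09,168.01) → (121.84,135.70) → (48.90,81.79), returning to the start.

Shape 2 is a quadratic bezier drawn with `<path>`. Its stroke #008000 means engrave at S240, F3103. After flipping Y the toolpath is (173.28,61.13) → (161.25,59.88) → (150.48,57.80) → (140.97,54.90) → (132.73,51.16) → (125.75,46.60) → (120.04,41.20).

Shape 3 is a line segment drawn with `<line>`. Its stroke #008000 means engrave at S240, F3103. After flipping Y the toolpath is (148.68,48.29) → (212.27,123.79).

; LightBurn 1.6.03
; GRBL device profile, absolute coords
G21
G90
G0 X48.90 Y81.79
M3 S240
G1 X132.54 Y126.31 F3103
G1 X153.26 Y165.77
G1 X162.09 Y168.01
G1 X121.84 Y135.70
G1 X48.90 Y81.79
M5
G0 X173.28 Y61.13
M3 S240
G1 X161.25 Y59.88 F3103
G1 X150.48 Y57.80
G1 X140.97 Y54.90
G1 X132.73 Y51.16
G1 X125.75 Y46.60
G1 X120.04 Y41.20
M5
G0 X148.68 Y48.29
M3 S240
G1 X212.27 Y123.79 F3103
M5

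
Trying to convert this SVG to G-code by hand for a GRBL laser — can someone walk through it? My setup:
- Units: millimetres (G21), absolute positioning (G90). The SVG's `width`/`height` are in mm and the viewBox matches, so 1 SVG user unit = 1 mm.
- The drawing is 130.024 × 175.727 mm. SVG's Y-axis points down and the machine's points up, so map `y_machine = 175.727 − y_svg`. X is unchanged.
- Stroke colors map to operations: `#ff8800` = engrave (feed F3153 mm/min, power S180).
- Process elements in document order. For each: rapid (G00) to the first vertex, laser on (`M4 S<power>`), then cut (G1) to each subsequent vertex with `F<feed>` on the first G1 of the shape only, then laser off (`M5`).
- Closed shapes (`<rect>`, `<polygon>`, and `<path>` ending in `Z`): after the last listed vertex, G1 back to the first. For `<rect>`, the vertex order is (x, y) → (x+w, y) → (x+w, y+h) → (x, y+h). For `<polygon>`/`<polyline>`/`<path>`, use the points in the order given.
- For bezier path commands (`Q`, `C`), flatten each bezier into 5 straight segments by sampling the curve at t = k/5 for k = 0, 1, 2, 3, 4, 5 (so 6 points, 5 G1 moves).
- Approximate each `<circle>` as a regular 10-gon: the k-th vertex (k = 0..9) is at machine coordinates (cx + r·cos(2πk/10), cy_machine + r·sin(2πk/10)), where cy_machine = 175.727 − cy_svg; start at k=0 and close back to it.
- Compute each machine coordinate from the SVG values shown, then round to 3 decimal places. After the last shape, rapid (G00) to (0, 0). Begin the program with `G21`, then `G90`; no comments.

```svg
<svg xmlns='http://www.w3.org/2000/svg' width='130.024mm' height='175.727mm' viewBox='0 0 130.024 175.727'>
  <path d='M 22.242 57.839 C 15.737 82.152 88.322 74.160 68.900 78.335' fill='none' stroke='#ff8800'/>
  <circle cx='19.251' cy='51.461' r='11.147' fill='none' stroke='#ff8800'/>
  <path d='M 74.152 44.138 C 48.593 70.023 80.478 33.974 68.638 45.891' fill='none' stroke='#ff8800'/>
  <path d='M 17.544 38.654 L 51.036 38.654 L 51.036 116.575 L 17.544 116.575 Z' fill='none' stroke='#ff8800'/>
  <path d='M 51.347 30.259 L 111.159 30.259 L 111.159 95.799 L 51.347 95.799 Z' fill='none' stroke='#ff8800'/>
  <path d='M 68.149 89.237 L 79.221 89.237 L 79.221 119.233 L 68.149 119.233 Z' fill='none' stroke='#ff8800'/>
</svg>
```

Since the viewBox matches the mm dimensions, user units are millimetres directly. The only transform is the Y-flip y_m = 175.727 − y_svg.

Shape 1 is a cubic bezier drawn with `<path>`. Its stroke #ff8800 means engrave at S180, F3153. After flipping Y the toolpath is (22.242,117.888) → (26.461,106.821) → (41.449,101.373) → (58.993,99.408) → (70.881,98.793) → (68.900,97.392).

Shape 2 is a circle drawn with `<circle>`. Its stroke #ff8800 means engrave at S180, F3153. After flipping Y the toolpath is (30.398,124.266) → (28.269,130.818) → (22.696,134.867) → (15.806,134.867) → (10.233,130.818) → (8.104,124.266) → (10.233,117.714) → (15.806,113.665) → (22.696,113.665) → (28.269,117.714) → (30.398,124.266), returning to the start.

Shape 3 is a cubic bezier drawn with `<path>`. Its stroke #ff8800 means engrave at S180, F3153. After flipping Y the toolpath is (74.152,131.589) → (64.901,122.611) → (64.580,123.222) → (68.333,128.146) → (71.304,132.109) → (68.638,129.836).

Shape 4 is a rectangle drawn with `<path>`. Its stroke #ff8800 means engrave at S180, F3153. After flipping Y the toolpath is (17.544,137.073) → (51.036,137.073) → (51.036,59.152) → (17.544,59.152) → (17.544,137.073), returning to the start.

Shape 5 is a rectangle drawn with `<path>`. Its stroke #ff8800 means engrave at S180, F3153. After flipping Y the toolpath is (51.347,145.468) → (111.159,145.468) → (111.159,79.928) → (51.347,79.928) → (51.347,145.468), returning to the start.

Shape 6 is a rectangle drawn with `<path>`. Its stroke #ff8800 means engrave at S180, F3153. After flipping Y the toolpath is (68.149,86.490) → (79.221,86.490) → (79.221,56.494) → (68.149,56.494) → (68.149,86.490), returning to the start.

G21
G90
G00 X22.242 Y117.888
M4 S180
G1 X26.461 Y106.821 F3153
G1 X41.449 Y101.373
G1 X58.993 Y99.408
G1 X70.881 Y98.793
G1 X68.900 Y97.392
M5
G00 X30.398 Y124.266
M4 S180
G1 X28.269 Y130.818 F3153
G1 X22.696 Y134.867
G1 X15.806 Y134.867
G1 X10.233 Y130.818
G1 X8.104 Y124.266
G1 X10.233 Y117.714
G1 X15.806 Y113.665
G1 X22.696 Y113.665
G1 X28.269 Y117.714
G1 X30.398 Y124.266
M5
G00 X74.152 Y131.589
M4 S180
G1 X64.901 Y122.611 F3153
G1 X64.580 Y123.222
G1 X68.333 Y128.146
G1 X71.304 Y132.109
G1 X68.638 Y129.836
M5
G00 X17.544 Y137.073
M4 S180
G1 X51.036 Y137.073 F3153
G1 X51.036 Y59.152
G1 X17.544 Y59.152
G1 X17.544 Y137.073
M5
G00 X51.347 Y145.468
M4 S180
G1 X111.159 Y145.468 F3153
G1 X111.159 Y79.928
G1 X51.347 Y79.928
G1 X51.347 Y145.468
M5
G00 X68.149 Y86.490
M4 S180
G1 X79.221 Y86.490 F3153
G1 X79.221 Y56.494
G1 X68.149 Y56.494
G1 X68.149 Y86.490
M5
G00 X0.000 Y0.000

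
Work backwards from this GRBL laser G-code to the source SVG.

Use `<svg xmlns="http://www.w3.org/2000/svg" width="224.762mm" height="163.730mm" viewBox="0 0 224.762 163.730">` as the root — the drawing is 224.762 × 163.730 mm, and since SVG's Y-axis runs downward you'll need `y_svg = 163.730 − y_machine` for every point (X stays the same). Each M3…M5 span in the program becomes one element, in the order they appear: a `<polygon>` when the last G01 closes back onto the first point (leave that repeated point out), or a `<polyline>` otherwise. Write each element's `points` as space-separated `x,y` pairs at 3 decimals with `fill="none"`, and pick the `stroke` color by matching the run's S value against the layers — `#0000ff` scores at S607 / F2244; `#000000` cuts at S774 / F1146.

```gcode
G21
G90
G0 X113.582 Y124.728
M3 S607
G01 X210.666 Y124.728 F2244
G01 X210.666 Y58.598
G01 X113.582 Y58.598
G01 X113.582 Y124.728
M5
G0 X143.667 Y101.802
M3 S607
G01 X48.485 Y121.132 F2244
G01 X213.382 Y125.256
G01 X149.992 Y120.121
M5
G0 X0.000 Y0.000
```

<svg xmlns="http://www.w3.org/2000/svg" width="224.762mm" height="163.730mm" viewBox="0 0 224.762 163.730">
  <polygon points="113.582,39.002 210.666,39.002 210.666,105.132 113.582,105.132" fill="none" stroke="#0000ff"/>
  <polyline points="143.667,61.928 48.485,42.598 213.382,38.474 149.992,43.609" fill="none" stroke="#0000ff"/>
</svg>

Each laser-on run becomes one SVG element. Flip Y back into SVG space with y_svg = 163.730 − y_machine. Every run uses S607, so all elements get stroke `#0000ff` (score).

Run 1: The run returns to its start, so emit a `<polygon>` with points (Y-flipped): 113.582,39.002 210.666,39.002 210.666,105.132 113.582,105.132.

Run 2: The run is open, so emit a `<polyline>` with points (Y-flipped): 143.667,61.928 48.485,42.598 213.382,38.474 149.992,43.609.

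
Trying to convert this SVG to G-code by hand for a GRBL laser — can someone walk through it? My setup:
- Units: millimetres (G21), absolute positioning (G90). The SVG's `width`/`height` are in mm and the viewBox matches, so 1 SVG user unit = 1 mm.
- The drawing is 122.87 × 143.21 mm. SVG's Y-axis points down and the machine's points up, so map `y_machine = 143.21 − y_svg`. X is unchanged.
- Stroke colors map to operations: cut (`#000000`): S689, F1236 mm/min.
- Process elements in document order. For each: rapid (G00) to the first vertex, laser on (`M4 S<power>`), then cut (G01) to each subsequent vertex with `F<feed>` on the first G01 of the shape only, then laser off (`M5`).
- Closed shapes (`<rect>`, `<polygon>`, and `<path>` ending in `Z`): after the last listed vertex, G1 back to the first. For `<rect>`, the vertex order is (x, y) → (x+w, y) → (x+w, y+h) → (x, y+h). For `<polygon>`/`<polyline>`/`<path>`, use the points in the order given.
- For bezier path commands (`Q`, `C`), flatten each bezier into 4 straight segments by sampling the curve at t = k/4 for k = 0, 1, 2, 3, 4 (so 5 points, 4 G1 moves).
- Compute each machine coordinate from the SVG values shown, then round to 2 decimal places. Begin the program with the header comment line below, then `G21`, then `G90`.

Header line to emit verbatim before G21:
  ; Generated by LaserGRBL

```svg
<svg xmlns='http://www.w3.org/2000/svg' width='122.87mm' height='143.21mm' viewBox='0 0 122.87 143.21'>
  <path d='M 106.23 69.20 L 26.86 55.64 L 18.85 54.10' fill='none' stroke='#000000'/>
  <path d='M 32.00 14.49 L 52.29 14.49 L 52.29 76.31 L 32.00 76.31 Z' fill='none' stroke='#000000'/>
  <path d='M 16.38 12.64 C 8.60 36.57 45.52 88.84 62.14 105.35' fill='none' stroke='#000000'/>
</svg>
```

; Generated by LaserGRBL
G21
G90
G00 X106.23 Y74.01
M4 S689
G01 X26.86 Y87.57 F1236
G01 X18.85 Y89.11
M5
G00 X32.00 Y128.72
M4 S689
G01 X52.29 Y128.72 F1236
G01 X52.29 Y66.90
G01 X32.00 Y66.90
G01 X32.00 Y128.72
M5
G00 X16.38 Y130.57
M4 S689
G01 X17.91 Y108.31 F1236
G01 X30.11 Y81.43
G01 X46.88 Y55.95
G01 X62.14 Y37.86
M5

viewBox `0 0 122.87 143.21` with mm width/height → 1 unit = 1 mm. Flip: y_m = 143.21 − y_svg.

**Shape 1** — `<path>` open polyline, stroke `#000000` → cut (S689, F1236). Machine vertices: (106.23,74.01) → (26.86,87.57) → (18.85,89.11). Open path.

**Shape 2** — `<path>` rectangle, stroke `#000000` → cut (S689, F1236). Machine vertices: (32.00,128.72) → (52.29,128.72) → (52.29,66.90) → (32.00,66.90) → (32.00,128.72). Closed: final G1 returns to the first vertex.

**Shape 3** — `<path>` cubic bezier, stroke `#000000` → cut (S689, F1236). Control points (SVG): P0=(16.38,12.64), P1=(8.60,36.57), P2=(45.52,88.84), P3=(62.14,105.35); sampled at t=k/4. Machine vertices: (16.38,130.57) → (17.91,108.31) → (30.11,81.43) → (46.88,55.95) → (62.14,37.86). Open path.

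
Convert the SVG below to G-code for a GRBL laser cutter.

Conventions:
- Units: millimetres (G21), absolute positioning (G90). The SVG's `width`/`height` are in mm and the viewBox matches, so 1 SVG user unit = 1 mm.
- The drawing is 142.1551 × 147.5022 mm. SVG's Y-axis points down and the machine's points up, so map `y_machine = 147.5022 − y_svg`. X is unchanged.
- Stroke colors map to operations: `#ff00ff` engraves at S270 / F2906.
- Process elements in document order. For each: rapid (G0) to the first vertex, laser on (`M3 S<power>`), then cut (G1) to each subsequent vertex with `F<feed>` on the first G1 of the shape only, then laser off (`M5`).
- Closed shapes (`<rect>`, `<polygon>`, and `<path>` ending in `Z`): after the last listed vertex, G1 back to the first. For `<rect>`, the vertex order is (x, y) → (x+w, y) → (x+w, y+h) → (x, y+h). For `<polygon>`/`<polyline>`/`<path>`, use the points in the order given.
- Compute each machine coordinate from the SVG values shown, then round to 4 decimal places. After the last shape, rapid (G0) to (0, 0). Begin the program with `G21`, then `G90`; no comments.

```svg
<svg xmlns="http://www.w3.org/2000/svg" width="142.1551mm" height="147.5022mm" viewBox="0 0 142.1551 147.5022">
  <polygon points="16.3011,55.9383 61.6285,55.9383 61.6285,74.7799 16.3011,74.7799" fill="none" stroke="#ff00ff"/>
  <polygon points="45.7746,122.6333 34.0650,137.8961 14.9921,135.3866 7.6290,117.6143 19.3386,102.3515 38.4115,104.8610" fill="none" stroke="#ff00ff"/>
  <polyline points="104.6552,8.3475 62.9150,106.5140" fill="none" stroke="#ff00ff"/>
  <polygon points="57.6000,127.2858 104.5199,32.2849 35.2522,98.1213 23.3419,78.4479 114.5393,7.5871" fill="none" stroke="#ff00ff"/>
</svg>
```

1 u = 1 mm; y_m = 147.5022 − y.

[1] `<polygon>` rectangle, #ff00ff→engrave S270 F2906: (16.3011,91.5639) → (61.6285,91.5639) → (61.6285,72.7223) → (16.3011,72.7223) → (16.3011,91.5639) (closed)

[2] `<polygon>` regular polygon, #ff00ff→engrave S270 F2906: (45.7746,24.8689) → (34.0650,9.6061) → (14.9921,12.1156) → (7.6290,29.8879) → (19.3386,45.1507) → (38.4115,42.6412) → (45.7746,24.8689) (closed)

[3] `<polyline>` line segment, #ff00ff→engrave S270 F2906: (104.6552,139.1547) → (62.9150,40.9882)

[4] `<polygon>` closed polygon, #ff00ff→engrave S270 F2906: (57.6000,20.2164) → (104.5199,115.2173) → (35.2522,49.3809) → (23.3419,69.0543) → (114.5393,139.9151) → (57.6000,20.2164) (closed)

G21
G90
G0 X16.3011 Y91.5639
M3 S270
G1 X61.6285 Y91.5639 F2906
G1 X61.6285 Y72.7223
G1 X16.3011 Y72.7223
G1 X16.3011 Y91.5639
M5
G0 X45.7746 Y24.8689
M3 S270
G1 X34.0650 Y9.6061 F2906
G1 X14.9921 Y12.1156
G1 X7.6290 Y29.8879
G1 X19.3386 Y45.1507
G1 X38.4115 Y42.6412
G1 X45.7746 Y24.8689
M5
G0 X104.6552 Y139.1547
M3 S270
G1 X62.9150 Y40.9882 F2906
M5
G0 X57.6000 Y20.2164
M3 S270
G1 X104.5199 Y115.2173 F2906
G1 X35.2522 Y49.3809
G1 X23.3419 Y69.0543
G1 X114.5393 Y139.9151
G1 X57.6000 Y20.2164
M5
G0 X0.0000 Y0.0000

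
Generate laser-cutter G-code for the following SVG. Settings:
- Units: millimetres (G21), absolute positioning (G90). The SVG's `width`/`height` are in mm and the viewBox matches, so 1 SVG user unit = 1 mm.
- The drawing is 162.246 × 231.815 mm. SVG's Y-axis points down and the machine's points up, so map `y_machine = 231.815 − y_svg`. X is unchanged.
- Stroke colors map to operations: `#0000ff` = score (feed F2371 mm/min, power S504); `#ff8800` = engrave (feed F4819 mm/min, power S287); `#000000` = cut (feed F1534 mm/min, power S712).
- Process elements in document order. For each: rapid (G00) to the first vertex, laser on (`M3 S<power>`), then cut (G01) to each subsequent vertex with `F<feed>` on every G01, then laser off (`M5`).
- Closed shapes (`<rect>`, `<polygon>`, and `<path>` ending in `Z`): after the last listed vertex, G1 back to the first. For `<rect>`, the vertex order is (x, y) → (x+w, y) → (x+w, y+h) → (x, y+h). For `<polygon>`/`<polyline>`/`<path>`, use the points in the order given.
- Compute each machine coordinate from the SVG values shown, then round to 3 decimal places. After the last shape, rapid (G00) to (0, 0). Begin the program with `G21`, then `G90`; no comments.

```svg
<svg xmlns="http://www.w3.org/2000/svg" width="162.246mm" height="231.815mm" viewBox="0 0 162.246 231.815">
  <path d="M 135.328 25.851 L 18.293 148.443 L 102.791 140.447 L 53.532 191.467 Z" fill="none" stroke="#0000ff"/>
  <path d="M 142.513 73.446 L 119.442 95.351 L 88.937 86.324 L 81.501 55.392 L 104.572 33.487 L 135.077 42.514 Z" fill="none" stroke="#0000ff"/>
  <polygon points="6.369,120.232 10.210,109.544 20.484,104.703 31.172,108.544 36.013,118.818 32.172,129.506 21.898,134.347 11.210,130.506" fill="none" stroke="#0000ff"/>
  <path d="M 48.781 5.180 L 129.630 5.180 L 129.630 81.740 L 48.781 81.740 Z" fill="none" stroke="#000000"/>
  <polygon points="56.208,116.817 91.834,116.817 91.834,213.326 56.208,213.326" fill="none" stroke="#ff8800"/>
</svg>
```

G21
G90
G00 X135.328 Y205.964
M3 S504
G01 X18.293 Y83.372 F2371
G01 X102.791 Y91.368 F2371
G01 X53.532 Y40.348 F2371
G01 X135.328 Y205.964 F2371
M5
G00 X142.513 Y158.369
M3 S504
G01 X119.442 Y136.464 F2371
G01 X88.937 Y145.491 F2371
G01 X81.501 Y176.423 F2371
G01 X104.572 Y198.328 F2371
G01 X135.077 Y189.301 F2371
G01 X142.513 Y158.369 F2371
M5
G00 X6.369 Y111.583
M3 S504
G01 X10.210 Y122.271 F2371
G01 X20.484 Y127.112 F2371
G01 X31.172 Y123.271 F2371
G01 X36.013 Y112.997 F2371
G01 X32.172 Y102.309 F2371
G01 X21.898 Y97.468 F2371
G01 X11.210 Y101.309 F2371
G01 X6.369 Y111.583 F2371
M5
G00 X48.781 Y226.635
M3 S712
G01 X129.630 Y226.635 F1534
G01 X129.630 Y150.075 F1534
G01 X48.781 Y150.075 F1534
G01 X48.781 Y226.635 F1534
M5
G00 X56.208 Y114.998
M3 S287
G01 X91.834 Y114.998 F4819
G01 X91.834 Y18.489 F4819
G01 X56.208 Y18.489 F4819
G01 X56.208 Y114.998 F4819
M5
G00 X0.000 Y0.000

Since the viewBox matches the mm dimensions, user units are millimetres directly. The only transform is the Y-flip y_m = 231.815 − y_svg.

Shape 1 is a closed polygon drawn with `<path>`. Its stroke #0000ff means score at S504, F2371. After flipping Y the toolpath is (135.328,205.964) → (18.293,83.372) → (102.791,91.368) → (53.532,40.348) → (135.328,205.964), returning to the start.

Shape 2 is a regular polygon drawn with `<path>`. Its stroke #0000ff means score at S504, F2371. After flipping Y the toolpath is (142.513,158.369) → (119.442,136.464) → (88.937,145.491) → (81.501,176.423) → (104.572,198.328) → (135.077,189.301) → (142.513,158.369), returning to the start.

Shape 3 is a regular polygon drawn with `<polygon>`. Its stroke #0000ff means score at S504, F2371. After flipping Y the toolpath is (6.369,111.583) → (10.210,122.271) → (20.484,127.112) → (31.172,123.271) → (36.013,112.997) → (32.172,102.309) → (21.898,97.468) → (11.210,101.309) → (6.369,111.583), returning to the start.

Shape 4 is a rectangle drawn with `<path>`. Its stroke #000000 means cut at S712, F1534. After flipping Y the toolpath is (48.781,226.635) → (129.630,226.635) → (129.630,150.075) → (48.781,150.075) → (48.781,226.635), returning to the start.

Shape 5 is a rectangle drawn with `<polygon>`. Its stroke #ff8800 means engrave at S287, F4819. After flipping Y the toolpath is (56.208,114.998) → (91.834,114.998) → (91.834,18.489) → (56.208,18.489) → (56.208,114.998), returning to the start.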